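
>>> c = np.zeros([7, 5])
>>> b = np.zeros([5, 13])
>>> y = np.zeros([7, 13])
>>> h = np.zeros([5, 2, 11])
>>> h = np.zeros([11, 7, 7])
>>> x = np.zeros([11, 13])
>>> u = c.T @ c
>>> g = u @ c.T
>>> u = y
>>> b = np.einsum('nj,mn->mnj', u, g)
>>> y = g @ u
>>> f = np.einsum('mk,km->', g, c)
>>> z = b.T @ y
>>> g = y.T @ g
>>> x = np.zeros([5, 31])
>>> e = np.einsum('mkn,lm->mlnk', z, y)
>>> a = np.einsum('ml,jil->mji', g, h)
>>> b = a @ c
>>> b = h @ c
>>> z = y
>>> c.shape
(7, 5)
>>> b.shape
(11, 7, 5)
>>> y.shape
(5, 13)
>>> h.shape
(11, 7, 7)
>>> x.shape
(5, 31)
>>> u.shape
(7, 13)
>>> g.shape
(13, 7)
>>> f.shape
()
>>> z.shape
(5, 13)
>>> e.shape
(13, 5, 13, 7)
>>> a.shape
(13, 11, 7)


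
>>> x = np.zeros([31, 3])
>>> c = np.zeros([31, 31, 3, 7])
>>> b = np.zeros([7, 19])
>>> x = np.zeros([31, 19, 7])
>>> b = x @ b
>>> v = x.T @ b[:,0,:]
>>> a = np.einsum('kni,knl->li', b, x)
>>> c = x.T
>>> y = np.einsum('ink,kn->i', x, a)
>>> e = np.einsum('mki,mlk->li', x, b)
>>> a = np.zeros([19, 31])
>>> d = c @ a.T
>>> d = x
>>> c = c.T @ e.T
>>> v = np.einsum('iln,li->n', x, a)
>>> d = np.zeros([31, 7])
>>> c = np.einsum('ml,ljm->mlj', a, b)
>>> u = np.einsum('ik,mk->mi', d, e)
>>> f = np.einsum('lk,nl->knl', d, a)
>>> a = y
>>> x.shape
(31, 19, 7)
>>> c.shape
(19, 31, 19)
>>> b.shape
(31, 19, 19)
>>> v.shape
(7,)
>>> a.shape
(31,)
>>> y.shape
(31,)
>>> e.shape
(19, 7)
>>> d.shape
(31, 7)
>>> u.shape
(19, 31)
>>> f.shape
(7, 19, 31)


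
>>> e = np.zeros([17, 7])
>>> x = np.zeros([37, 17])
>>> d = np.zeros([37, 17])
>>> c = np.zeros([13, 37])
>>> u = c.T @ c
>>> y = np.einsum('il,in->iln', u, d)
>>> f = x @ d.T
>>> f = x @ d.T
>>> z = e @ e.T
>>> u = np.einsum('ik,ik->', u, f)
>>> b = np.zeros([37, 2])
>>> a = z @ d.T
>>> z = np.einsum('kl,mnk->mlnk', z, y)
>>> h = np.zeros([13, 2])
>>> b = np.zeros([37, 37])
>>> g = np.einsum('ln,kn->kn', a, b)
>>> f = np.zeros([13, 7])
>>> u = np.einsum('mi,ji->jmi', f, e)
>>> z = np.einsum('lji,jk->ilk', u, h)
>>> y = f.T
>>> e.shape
(17, 7)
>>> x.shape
(37, 17)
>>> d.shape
(37, 17)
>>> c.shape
(13, 37)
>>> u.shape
(17, 13, 7)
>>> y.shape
(7, 13)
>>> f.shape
(13, 7)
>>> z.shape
(7, 17, 2)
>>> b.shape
(37, 37)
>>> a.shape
(17, 37)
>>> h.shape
(13, 2)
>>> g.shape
(37, 37)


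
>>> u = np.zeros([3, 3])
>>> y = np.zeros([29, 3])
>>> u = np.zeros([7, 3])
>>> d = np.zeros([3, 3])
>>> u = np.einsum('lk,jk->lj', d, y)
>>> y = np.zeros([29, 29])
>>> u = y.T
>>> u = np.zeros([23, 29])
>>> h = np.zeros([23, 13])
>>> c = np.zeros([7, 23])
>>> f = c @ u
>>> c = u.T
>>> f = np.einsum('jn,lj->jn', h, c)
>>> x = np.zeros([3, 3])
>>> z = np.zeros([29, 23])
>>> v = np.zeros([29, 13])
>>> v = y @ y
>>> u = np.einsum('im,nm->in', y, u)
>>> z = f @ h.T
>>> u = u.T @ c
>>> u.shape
(23, 23)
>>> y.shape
(29, 29)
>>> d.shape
(3, 3)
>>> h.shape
(23, 13)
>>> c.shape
(29, 23)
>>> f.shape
(23, 13)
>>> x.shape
(3, 3)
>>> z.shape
(23, 23)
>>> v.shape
(29, 29)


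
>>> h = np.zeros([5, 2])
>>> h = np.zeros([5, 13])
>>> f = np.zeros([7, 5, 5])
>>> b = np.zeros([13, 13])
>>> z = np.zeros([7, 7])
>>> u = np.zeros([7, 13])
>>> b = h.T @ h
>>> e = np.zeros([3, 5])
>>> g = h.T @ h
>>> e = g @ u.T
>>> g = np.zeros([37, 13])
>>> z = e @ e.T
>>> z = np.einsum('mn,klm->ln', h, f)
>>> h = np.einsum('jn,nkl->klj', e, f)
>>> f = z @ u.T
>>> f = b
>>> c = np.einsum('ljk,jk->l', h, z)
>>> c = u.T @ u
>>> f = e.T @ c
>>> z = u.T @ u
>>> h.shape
(5, 5, 13)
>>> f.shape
(7, 13)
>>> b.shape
(13, 13)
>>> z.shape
(13, 13)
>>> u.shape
(7, 13)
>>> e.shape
(13, 7)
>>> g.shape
(37, 13)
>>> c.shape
(13, 13)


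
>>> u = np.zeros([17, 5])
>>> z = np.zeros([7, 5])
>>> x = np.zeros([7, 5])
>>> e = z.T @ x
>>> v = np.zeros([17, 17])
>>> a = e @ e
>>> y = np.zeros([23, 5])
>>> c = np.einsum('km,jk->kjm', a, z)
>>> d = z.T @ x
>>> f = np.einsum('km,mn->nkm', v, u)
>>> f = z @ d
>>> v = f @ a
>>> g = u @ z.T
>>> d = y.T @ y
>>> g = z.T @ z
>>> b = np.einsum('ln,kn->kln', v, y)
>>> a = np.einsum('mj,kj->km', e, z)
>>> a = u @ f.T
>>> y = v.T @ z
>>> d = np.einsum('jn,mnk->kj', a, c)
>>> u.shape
(17, 5)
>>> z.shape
(7, 5)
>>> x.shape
(7, 5)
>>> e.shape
(5, 5)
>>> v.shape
(7, 5)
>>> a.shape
(17, 7)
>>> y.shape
(5, 5)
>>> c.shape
(5, 7, 5)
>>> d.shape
(5, 17)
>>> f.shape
(7, 5)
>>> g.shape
(5, 5)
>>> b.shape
(23, 7, 5)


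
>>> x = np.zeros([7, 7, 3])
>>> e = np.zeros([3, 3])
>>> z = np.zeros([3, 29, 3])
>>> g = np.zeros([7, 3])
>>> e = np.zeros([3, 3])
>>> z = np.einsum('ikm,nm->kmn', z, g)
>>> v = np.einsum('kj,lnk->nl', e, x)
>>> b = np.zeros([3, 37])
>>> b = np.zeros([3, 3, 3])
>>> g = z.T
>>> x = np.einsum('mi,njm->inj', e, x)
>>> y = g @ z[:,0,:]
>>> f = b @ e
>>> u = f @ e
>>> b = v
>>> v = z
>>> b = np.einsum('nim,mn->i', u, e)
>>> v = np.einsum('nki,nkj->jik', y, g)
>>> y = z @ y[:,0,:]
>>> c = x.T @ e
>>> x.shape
(3, 7, 7)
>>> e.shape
(3, 3)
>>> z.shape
(29, 3, 7)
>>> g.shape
(7, 3, 29)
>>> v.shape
(29, 7, 3)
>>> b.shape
(3,)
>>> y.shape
(29, 3, 7)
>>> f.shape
(3, 3, 3)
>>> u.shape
(3, 3, 3)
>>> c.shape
(7, 7, 3)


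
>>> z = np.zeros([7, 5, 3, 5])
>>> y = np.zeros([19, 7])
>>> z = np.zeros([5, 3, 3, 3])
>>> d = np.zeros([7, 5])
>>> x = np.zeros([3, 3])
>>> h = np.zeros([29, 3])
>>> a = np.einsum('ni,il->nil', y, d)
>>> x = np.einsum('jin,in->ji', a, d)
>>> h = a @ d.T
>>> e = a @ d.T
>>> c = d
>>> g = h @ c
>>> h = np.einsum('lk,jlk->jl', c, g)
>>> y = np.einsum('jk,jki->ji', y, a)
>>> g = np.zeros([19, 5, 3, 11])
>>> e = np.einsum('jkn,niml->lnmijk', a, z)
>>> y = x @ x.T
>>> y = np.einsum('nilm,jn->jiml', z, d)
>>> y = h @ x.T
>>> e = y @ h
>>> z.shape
(5, 3, 3, 3)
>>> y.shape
(19, 19)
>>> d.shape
(7, 5)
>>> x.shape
(19, 7)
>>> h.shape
(19, 7)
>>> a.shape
(19, 7, 5)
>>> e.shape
(19, 7)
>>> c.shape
(7, 5)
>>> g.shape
(19, 5, 3, 11)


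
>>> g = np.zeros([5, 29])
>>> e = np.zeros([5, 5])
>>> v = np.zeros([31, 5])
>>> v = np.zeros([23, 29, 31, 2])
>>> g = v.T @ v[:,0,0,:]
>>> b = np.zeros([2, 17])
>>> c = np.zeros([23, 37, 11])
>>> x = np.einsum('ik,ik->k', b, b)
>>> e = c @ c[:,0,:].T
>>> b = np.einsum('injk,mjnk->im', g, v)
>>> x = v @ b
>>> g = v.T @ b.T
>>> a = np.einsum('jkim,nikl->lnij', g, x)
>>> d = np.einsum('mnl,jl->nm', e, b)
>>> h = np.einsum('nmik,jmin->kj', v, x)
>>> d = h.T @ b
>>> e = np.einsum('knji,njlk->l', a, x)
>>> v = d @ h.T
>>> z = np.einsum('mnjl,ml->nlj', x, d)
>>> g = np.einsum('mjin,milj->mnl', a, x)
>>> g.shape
(23, 2, 31)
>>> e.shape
(31,)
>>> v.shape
(23, 2)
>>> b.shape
(2, 23)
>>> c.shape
(23, 37, 11)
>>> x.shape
(23, 29, 31, 23)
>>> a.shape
(23, 23, 29, 2)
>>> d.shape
(23, 23)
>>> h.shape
(2, 23)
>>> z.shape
(29, 23, 31)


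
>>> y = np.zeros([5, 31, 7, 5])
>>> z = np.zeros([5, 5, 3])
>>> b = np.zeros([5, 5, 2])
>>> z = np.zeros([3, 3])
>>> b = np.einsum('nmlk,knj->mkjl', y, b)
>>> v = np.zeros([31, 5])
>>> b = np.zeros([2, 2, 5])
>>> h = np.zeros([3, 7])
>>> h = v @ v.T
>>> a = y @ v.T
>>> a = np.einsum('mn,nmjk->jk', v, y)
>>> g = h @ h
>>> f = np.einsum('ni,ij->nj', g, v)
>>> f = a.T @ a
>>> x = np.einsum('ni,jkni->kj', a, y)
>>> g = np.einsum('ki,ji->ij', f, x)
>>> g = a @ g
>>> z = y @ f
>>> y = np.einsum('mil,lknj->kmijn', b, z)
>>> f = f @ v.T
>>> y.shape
(31, 2, 2, 5, 7)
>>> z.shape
(5, 31, 7, 5)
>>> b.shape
(2, 2, 5)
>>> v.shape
(31, 5)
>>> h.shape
(31, 31)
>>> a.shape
(7, 5)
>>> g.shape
(7, 31)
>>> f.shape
(5, 31)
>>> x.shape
(31, 5)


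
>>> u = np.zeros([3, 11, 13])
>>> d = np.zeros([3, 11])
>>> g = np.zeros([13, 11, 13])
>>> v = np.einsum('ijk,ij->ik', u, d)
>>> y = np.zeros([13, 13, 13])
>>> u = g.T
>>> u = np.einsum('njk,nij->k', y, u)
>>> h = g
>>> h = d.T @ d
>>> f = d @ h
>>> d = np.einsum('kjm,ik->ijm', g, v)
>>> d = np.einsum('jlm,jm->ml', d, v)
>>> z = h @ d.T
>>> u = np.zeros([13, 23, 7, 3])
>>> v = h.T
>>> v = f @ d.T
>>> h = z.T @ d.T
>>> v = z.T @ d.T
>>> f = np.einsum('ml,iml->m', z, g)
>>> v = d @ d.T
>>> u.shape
(13, 23, 7, 3)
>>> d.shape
(13, 11)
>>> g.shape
(13, 11, 13)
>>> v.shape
(13, 13)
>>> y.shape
(13, 13, 13)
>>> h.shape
(13, 13)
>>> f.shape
(11,)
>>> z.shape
(11, 13)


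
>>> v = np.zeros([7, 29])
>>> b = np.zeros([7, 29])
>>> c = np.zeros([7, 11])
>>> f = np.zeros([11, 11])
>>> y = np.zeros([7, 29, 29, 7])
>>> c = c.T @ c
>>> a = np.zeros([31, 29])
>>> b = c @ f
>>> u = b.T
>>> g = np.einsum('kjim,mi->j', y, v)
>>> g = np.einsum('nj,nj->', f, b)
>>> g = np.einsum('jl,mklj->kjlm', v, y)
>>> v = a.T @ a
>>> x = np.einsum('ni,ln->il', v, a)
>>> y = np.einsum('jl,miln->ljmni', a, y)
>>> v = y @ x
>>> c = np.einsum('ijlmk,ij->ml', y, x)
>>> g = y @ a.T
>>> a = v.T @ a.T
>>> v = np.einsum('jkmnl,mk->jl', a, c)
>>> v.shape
(31, 31)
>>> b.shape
(11, 11)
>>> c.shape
(7, 7)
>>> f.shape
(11, 11)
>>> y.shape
(29, 31, 7, 7, 29)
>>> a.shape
(31, 7, 7, 31, 31)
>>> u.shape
(11, 11)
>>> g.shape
(29, 31, 7, 7, 31)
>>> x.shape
(29, 31)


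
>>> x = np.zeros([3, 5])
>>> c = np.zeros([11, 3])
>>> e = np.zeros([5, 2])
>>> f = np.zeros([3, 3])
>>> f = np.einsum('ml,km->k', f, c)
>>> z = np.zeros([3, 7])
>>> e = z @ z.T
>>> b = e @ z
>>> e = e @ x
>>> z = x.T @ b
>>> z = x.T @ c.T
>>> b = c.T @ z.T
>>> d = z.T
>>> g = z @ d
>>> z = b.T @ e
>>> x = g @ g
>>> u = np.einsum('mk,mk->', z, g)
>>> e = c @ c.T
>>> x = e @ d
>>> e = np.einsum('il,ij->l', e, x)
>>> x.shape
(11, 5)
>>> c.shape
(11, 3)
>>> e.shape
(11,)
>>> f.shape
(11,)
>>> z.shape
(5, 5)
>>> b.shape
(3, 5)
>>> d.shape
(11, 5)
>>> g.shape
(5, 5)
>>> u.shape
()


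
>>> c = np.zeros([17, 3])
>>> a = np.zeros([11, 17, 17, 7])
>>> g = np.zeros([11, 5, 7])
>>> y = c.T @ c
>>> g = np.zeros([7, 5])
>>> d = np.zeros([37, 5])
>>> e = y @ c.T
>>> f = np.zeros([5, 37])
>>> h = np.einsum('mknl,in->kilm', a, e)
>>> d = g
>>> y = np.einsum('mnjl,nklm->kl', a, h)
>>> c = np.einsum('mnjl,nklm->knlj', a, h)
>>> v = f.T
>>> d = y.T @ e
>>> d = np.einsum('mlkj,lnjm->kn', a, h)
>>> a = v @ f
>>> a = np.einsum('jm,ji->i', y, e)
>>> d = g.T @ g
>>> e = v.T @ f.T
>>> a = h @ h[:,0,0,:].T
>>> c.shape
(3, 17, 7, 17)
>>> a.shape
(17, 3, 7, 17)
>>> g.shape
(7, 5)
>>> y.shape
(3, 7)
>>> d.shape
(5, 5)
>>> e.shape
(5, 5)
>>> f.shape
(5, 37)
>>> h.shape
(17, 3, 7, 11)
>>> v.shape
(37, 5)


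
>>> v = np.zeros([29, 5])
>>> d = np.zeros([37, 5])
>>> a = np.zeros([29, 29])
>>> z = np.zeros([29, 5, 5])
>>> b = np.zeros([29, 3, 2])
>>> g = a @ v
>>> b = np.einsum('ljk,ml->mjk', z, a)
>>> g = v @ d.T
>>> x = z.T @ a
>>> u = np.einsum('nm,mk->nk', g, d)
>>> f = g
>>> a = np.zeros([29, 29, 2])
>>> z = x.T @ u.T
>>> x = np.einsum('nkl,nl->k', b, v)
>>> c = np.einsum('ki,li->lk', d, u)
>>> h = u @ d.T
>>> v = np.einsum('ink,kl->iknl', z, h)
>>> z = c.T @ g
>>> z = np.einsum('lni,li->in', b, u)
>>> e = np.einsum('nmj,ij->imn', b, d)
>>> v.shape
(29, 29, 5, 37)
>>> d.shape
(37, 5)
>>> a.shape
(29, 29, 2)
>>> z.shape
(5, 5)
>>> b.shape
(29, 5, 5)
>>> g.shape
(29, 37)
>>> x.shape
(5,)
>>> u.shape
(29, 5)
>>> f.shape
(29, 37)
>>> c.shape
(29, 37)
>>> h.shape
(29, 37)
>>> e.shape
(37, 5, 29)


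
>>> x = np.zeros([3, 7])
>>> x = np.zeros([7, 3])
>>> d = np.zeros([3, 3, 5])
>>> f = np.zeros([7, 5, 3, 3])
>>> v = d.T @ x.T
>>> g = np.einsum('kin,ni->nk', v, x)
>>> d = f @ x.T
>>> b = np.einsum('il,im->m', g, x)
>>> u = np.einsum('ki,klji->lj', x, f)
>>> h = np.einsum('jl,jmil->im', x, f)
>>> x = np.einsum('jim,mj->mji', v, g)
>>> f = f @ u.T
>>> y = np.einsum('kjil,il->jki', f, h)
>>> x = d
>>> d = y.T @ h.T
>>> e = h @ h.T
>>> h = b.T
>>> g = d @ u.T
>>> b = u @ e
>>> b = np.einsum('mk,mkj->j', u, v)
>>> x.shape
(7, 5, 3, 7)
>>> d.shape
(3, 7, 3)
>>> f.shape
(7, 5, 3, 5)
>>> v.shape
(5, 3, 7)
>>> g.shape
(3, 7, 5)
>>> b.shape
(7,)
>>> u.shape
(5, 3)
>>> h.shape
(3,)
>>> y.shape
(5, 7, 3)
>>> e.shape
(3, 3)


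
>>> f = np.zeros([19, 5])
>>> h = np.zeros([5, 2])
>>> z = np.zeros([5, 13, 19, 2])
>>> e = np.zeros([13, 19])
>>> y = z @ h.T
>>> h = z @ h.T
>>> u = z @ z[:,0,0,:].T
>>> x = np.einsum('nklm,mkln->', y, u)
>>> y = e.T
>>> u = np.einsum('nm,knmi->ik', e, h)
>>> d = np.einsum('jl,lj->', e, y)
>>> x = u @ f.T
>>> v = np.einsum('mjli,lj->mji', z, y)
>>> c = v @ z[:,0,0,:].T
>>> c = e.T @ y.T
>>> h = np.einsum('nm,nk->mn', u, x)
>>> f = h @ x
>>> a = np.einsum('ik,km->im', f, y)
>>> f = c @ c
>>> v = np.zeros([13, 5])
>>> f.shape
(19, 19)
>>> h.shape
(5, 5)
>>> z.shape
(5, 13, 19, 2)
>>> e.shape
(13, 19)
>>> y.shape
(19, 13)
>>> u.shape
(5, 5)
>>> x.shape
(5, 19)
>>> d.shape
()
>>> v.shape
(13, 5)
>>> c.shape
(19, 19)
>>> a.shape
(5, 13)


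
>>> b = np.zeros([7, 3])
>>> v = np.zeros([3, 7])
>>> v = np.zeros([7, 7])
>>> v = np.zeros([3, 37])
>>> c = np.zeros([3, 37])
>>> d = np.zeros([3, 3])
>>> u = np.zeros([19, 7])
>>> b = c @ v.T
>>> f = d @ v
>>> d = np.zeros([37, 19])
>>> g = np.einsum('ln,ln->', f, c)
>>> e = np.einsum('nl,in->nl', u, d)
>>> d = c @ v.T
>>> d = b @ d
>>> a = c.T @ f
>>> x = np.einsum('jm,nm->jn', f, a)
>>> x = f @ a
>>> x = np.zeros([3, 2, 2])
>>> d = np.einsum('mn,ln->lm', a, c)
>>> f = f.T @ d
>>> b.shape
(3, 3)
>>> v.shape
(3, 37)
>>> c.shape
(3, 37)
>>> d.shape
(3, 37)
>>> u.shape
(19, 7)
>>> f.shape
(37, 37)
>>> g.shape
()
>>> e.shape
(19, 7)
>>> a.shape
(37, 37)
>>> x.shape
(3, 2, 2)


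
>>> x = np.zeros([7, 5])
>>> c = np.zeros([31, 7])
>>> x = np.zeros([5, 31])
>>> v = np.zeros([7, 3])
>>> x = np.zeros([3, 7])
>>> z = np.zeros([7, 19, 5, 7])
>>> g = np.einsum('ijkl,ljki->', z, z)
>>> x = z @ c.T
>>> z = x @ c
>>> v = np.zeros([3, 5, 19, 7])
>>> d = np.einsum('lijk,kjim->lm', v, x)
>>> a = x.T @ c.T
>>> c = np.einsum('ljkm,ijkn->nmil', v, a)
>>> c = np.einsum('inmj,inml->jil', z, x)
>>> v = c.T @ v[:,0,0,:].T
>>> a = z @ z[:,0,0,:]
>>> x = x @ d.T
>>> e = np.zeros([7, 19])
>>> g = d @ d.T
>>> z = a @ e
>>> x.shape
(7, 19, 5, 3)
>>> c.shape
(7, 7, 31)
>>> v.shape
(31, 7, 3)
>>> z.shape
(7, 19, 5, 19)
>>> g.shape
(3, 3)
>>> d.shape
(3, 31)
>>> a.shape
(7, 19, 5, 7)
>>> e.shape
(7, 19)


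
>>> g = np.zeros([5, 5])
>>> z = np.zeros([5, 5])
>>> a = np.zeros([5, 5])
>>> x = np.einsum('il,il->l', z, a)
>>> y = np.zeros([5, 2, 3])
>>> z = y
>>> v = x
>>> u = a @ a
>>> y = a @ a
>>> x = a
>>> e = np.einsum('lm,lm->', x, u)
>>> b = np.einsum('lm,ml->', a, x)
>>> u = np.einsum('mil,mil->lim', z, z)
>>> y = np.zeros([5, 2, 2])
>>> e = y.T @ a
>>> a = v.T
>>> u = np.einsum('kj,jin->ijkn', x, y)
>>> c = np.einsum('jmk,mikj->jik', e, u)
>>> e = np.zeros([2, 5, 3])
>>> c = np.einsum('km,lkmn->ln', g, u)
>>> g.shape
(5, 5)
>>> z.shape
(5, 2, 3)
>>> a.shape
(5,)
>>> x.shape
(5, 5)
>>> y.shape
(5, 2, 2)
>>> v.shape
(5,)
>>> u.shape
(2, 5, 5, 2)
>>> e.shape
(2, 5, 3)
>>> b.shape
()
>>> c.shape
(2, 2)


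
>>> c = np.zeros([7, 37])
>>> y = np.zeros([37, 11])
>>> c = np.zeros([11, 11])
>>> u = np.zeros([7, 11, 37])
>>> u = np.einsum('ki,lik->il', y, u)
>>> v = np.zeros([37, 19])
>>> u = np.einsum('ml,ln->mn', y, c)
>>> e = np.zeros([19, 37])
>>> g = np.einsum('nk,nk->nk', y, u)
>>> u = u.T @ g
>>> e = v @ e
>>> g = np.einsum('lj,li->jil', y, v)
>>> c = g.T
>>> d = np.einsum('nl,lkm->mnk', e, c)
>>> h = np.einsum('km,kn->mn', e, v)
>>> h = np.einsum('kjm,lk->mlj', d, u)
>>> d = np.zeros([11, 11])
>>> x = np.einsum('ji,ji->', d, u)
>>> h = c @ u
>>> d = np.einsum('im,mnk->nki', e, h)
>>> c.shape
(37, 19, 11)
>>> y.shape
(37, 11)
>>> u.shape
(11, 11)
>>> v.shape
(37, 19)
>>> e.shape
(37, 37)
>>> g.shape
(11, 19, 37)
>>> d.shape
(19, 11, 37)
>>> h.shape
(37, 19, 11)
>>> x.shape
()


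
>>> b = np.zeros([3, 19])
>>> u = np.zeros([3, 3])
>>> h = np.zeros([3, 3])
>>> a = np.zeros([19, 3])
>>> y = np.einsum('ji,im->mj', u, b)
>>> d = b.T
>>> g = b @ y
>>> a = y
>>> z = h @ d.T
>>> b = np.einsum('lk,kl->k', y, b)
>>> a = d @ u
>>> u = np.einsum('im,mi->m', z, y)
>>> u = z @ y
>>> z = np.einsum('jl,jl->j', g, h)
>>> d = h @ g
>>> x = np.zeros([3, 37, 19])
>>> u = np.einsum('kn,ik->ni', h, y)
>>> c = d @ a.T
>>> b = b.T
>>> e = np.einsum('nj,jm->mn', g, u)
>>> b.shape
(3,)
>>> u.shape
(3, 19)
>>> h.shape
(3, 3)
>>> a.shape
(19, 3)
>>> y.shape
(19, 3)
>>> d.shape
(3, 3)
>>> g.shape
(3, 3)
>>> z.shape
(3,)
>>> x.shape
(3, 37, 19)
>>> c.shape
(3, 19)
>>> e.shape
(19, 3)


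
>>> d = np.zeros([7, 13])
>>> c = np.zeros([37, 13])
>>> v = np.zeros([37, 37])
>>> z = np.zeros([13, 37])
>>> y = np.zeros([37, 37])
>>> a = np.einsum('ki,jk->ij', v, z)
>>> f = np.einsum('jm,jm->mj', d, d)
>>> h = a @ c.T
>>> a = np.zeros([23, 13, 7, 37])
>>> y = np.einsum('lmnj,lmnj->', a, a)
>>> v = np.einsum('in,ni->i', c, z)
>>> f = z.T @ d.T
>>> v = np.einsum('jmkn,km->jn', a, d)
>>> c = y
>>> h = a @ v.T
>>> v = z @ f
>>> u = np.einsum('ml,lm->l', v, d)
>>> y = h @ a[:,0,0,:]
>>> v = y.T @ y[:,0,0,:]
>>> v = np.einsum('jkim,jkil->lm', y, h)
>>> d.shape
(7, 13)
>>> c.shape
()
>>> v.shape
(23, 37)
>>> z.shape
(13, 37)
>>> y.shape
(23, 13, 7, 37)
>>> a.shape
(23, 13, 7, 37)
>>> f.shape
(37, 7)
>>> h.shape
(23, 13, 7, 23)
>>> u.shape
(7,)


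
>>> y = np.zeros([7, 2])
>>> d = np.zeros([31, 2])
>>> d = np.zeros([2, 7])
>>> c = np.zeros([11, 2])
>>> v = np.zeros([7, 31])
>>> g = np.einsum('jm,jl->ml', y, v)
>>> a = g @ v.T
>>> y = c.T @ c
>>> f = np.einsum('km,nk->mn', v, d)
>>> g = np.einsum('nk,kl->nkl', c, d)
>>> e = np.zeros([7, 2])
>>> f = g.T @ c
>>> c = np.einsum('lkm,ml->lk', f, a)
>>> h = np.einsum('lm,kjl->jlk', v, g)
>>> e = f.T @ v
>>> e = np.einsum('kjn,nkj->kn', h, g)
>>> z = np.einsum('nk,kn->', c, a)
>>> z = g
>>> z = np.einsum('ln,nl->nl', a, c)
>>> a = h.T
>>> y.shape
(2, 2)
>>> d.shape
(2, 7)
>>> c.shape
(7, 2)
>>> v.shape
(7, 31)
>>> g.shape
(11, 2, 7)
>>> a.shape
(11, 7, 2)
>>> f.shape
(7, 2, 2)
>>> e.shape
(2, 11)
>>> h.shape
(2, 7, 11)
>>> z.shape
(7, 2)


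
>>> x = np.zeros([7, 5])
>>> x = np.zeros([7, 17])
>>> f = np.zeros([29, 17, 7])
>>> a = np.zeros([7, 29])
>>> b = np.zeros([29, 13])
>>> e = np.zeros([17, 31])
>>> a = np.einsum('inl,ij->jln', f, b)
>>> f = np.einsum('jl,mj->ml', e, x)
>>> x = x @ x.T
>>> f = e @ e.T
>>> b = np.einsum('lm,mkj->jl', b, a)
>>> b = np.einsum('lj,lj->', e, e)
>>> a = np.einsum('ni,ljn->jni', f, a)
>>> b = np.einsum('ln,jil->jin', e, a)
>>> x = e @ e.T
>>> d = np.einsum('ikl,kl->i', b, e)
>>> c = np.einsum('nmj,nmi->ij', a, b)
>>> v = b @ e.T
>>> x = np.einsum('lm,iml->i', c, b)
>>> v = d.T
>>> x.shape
(7,)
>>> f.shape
(17, 17)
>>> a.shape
(7, 17, 17)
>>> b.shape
(7, 17, 31)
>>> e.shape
(17, 31)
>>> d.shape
(7,)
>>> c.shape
(31, 17)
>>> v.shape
(7,)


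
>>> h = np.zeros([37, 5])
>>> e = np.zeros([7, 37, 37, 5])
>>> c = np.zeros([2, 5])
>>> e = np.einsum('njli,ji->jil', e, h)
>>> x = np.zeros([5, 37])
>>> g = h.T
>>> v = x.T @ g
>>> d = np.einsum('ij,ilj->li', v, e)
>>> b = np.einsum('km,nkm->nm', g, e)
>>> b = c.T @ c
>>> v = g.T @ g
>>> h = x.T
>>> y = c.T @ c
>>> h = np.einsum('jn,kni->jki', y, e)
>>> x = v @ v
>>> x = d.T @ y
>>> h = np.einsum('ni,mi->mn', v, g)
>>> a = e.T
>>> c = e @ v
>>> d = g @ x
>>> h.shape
(5, 37)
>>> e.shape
(37, 5, 37)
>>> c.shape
(37, 5, 37)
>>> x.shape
(37, 5)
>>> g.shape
(5, 37)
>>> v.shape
(37, 37)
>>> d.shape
(5, 5)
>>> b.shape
(5, 5)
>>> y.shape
(5, 5)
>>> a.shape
(37, 5, 37)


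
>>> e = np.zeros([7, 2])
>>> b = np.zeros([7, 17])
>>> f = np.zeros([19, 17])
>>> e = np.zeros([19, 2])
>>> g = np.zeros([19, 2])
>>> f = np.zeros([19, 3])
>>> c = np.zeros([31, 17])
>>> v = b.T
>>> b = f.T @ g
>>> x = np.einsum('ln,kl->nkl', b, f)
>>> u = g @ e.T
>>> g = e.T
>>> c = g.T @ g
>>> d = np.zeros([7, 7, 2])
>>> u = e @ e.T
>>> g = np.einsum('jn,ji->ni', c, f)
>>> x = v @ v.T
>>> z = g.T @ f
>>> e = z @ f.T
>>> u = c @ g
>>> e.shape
(3, 19)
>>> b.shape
(3, 2)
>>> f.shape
(19, 3)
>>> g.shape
(19, 3)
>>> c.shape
(19, 19)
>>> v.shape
(17, 7)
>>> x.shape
(17, 17)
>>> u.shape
(19, 3)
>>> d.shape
(7, 7, 2)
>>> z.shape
(3, 3)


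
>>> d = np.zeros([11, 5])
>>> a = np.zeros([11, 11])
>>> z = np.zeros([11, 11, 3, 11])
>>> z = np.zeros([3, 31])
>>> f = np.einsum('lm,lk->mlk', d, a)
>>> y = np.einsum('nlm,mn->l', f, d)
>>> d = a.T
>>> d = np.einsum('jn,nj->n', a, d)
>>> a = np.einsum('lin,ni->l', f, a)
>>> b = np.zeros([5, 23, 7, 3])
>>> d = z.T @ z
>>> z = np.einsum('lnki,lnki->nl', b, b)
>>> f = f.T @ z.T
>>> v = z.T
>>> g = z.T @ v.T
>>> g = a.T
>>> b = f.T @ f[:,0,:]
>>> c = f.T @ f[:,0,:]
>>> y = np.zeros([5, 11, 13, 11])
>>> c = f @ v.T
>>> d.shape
(31, 31)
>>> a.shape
(5,)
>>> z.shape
(23, 5)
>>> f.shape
(11, 11, 23)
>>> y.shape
(5, 11, 13, 11)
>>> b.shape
(23, 11, 23)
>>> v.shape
(5, 23)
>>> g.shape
(5,)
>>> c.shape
(11, 11, 5)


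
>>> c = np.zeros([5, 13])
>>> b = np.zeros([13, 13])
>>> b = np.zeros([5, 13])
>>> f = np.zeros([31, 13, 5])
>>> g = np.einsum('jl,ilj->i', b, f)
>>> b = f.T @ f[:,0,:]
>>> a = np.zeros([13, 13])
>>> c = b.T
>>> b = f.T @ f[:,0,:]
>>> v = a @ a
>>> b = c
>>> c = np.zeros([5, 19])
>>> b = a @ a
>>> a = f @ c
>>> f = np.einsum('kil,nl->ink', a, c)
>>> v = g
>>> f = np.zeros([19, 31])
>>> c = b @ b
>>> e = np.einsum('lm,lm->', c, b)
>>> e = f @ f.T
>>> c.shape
(13, 13)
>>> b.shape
(13, 13)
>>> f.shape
(19, 31)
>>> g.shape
(31,)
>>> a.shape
(31, 13, 19)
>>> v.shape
(31,)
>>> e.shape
(19, 19)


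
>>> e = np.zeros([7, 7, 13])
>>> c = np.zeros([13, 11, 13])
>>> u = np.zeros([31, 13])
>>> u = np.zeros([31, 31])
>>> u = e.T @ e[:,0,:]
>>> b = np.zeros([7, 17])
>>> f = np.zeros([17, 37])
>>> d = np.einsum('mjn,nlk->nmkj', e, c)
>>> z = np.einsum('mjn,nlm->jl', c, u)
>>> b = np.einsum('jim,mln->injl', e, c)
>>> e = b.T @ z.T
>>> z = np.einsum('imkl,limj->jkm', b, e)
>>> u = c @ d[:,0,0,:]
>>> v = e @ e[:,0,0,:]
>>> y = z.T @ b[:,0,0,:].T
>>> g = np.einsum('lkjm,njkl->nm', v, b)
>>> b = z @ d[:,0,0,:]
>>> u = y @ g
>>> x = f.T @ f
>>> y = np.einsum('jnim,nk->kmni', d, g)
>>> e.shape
(11, 7, 13, 11)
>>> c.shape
(13, 11, 13)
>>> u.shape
(13, 7, 11)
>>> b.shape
(11, 7, 7)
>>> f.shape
(17, 37)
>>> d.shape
(13, 7, 13, 7)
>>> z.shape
(11, 7, 13)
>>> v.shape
(11, 7, 13, 11)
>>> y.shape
(11, 7, 7, 13)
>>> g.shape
(7, 11)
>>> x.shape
(37, 37)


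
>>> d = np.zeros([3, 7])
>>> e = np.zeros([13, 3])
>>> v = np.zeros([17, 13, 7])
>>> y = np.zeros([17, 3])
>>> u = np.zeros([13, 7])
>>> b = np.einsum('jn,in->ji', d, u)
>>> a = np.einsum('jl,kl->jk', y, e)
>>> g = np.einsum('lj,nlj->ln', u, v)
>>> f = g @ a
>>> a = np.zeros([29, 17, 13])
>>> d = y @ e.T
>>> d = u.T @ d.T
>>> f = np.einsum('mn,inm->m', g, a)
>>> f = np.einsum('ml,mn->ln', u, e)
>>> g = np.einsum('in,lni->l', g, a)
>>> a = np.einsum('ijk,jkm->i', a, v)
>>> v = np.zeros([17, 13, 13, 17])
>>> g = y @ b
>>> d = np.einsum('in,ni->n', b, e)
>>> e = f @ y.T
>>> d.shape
(13,)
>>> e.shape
(7, 17)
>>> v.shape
(17, 13, 13, 17)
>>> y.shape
(17, 3)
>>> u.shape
(13, 7)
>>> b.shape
(3, 13)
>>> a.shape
(29,)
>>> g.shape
(17, 13)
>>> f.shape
(7, 3)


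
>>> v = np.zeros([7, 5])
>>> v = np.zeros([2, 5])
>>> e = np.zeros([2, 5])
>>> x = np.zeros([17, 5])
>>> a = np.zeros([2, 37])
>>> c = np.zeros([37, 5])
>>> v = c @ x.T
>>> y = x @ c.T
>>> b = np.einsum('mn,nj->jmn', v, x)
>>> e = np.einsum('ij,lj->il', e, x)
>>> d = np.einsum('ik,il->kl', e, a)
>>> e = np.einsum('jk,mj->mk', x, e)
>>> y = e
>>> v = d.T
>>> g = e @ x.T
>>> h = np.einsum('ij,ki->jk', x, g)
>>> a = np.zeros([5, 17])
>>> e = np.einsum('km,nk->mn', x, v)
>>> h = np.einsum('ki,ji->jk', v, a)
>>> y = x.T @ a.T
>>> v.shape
(37, 17)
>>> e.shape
(5, 37)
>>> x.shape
(17, 5)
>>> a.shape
(5, 17)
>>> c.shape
(37, 5)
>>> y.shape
(5, 5)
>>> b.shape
(5, 37, 17)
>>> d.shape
(17, 37)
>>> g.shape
(2, 17)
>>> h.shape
(5, 37)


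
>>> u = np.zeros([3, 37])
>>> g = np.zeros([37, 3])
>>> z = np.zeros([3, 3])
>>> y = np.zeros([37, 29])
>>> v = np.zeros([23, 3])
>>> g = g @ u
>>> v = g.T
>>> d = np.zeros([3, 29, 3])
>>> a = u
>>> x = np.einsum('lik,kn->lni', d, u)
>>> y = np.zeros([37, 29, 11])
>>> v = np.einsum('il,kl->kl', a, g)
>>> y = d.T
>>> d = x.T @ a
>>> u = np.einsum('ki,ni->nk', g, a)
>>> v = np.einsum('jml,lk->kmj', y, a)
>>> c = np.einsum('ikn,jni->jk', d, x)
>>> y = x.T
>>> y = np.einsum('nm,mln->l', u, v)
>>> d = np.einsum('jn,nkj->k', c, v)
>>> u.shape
(3, 37)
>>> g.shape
(37, 37)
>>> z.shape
(3, 3)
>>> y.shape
(29,)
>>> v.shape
(37, 29, 3)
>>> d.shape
(29,)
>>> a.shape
(3, 37)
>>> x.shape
(3, 37, 29)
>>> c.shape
(3, 37)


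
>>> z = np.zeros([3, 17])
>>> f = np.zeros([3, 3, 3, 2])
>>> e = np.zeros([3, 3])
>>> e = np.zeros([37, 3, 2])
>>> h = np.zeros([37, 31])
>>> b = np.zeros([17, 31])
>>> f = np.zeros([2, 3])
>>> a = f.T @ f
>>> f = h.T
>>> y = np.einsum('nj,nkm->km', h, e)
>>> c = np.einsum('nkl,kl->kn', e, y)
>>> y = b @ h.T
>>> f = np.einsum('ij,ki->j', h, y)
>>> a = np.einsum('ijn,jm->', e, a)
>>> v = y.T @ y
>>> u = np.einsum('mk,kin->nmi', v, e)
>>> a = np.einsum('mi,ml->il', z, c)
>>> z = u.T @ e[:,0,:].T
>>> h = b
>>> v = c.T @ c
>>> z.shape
(3, 37, 37)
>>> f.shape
(31,)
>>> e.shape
(37, 3, 2)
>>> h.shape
(17, 31)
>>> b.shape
(17, 31)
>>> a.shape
(17, 37)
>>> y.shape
(17, 37)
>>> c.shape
(3, 37)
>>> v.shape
(37, 37)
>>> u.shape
(2, 37, 3)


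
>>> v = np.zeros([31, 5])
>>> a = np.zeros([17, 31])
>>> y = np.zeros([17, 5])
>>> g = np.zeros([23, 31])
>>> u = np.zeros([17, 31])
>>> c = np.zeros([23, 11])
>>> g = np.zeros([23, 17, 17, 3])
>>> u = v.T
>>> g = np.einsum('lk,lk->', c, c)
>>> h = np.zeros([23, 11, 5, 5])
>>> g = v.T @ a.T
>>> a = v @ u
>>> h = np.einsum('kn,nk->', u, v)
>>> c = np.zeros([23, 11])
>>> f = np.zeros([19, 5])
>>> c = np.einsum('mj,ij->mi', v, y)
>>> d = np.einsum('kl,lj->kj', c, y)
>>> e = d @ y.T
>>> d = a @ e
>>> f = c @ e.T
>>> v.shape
(31, 5)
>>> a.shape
(31, 31)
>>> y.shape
(17, 5)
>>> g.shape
(5, 17)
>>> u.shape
(5, 31)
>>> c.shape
(31, 17)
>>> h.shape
()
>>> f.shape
(31, 31)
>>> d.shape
(31, 17)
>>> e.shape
(31, 17)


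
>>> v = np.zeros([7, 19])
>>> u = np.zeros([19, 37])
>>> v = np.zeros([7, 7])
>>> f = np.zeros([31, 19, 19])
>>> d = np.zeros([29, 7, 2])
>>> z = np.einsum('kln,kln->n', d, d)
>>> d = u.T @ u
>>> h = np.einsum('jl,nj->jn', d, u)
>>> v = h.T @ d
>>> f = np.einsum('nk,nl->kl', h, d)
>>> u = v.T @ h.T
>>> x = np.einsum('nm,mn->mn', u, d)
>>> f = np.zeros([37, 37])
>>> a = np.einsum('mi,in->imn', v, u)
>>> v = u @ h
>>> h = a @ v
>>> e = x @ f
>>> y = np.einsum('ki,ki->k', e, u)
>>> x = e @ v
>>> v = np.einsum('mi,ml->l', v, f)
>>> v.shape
(37,)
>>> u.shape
(37, 37)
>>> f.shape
(37, 37)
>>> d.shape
(37, 37)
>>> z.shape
(2,)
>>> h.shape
(37, 19, 19)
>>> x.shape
(37, 19)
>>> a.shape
(37, 19, 37)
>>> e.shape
(37, 37)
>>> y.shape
(37,)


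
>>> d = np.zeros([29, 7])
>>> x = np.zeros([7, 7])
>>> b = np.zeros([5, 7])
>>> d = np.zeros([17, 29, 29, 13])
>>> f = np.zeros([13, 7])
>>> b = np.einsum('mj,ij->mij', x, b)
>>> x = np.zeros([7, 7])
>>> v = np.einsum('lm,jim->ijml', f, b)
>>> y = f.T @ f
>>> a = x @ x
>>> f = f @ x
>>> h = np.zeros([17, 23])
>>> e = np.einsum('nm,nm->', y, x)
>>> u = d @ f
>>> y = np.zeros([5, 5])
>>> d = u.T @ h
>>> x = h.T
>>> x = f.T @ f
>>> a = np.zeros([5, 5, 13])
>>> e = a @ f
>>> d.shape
(7, 29, 29, 23)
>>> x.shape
(7, 7)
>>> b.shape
(7, 5, 7)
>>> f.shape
(13, 7)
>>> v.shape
(5, 7, 7, 13)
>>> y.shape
(5, 5)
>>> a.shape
(5, 5, 13)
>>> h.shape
(17, 23)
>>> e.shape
(5, 5, 7)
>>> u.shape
(17, 29, 29, 7)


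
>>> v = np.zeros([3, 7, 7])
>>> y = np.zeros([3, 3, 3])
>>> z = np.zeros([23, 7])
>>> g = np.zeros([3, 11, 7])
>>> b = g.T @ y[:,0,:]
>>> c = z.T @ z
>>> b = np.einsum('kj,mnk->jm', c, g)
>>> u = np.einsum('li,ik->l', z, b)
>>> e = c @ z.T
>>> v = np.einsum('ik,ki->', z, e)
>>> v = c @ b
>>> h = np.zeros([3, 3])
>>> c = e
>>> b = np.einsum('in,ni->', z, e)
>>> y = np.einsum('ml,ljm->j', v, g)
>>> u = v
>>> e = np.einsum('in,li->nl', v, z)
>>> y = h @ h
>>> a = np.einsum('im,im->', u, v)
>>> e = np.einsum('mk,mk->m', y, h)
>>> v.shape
(7, 3)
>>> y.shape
(3, 3)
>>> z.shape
(23, 7)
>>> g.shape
(3, 11, 7)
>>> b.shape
()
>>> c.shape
(7, 23)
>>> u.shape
(7, 3)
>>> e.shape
(3,)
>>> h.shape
(3, 3)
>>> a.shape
()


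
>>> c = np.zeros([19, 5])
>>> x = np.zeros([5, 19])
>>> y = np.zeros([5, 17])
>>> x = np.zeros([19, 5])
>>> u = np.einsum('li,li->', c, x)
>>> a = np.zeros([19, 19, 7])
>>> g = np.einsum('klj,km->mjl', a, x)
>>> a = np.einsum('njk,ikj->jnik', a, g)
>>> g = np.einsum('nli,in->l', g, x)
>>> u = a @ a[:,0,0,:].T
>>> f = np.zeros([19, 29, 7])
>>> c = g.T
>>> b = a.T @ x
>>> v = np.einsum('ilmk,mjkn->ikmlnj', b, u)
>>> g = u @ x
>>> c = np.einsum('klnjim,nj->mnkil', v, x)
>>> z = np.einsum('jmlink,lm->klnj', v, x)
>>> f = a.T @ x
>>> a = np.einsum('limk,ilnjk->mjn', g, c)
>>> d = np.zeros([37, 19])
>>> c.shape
(19, 19, 7, 19, 5)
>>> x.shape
(19, 5)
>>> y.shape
(5, 17)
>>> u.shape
(19, 19, 5, 19)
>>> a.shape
(5, 19, 7)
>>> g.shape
(19, 19, 5, 5)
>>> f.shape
(7, 5, 19, 5)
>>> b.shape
(7, 5, 19, 5)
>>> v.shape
(7, 5, 19, 5, 19, 19)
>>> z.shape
(19, 19, 19, 7)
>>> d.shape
(37, 19)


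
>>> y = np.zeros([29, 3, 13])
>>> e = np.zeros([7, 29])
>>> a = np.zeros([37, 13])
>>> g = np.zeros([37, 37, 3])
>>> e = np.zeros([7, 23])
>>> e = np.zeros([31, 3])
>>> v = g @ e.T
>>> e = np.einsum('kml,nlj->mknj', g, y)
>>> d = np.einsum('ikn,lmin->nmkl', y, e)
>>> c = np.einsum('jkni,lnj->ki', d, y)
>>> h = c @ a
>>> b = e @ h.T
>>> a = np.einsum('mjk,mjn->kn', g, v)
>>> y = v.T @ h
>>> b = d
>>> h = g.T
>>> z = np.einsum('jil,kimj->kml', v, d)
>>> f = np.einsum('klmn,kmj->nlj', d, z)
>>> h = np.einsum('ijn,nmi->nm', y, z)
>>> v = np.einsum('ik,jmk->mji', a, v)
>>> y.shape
(31, 37, 13)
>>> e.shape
(37, 37, 29, 13)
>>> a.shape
(3, 31)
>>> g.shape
(37, 37, 3)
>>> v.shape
(37, 37, 3)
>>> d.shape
(13, 37, 3, 37)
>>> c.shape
(37, 37)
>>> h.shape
(13, 3)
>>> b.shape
(13, 37, 3, 37)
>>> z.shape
(13, 3, 31)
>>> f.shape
(37, 37, 31)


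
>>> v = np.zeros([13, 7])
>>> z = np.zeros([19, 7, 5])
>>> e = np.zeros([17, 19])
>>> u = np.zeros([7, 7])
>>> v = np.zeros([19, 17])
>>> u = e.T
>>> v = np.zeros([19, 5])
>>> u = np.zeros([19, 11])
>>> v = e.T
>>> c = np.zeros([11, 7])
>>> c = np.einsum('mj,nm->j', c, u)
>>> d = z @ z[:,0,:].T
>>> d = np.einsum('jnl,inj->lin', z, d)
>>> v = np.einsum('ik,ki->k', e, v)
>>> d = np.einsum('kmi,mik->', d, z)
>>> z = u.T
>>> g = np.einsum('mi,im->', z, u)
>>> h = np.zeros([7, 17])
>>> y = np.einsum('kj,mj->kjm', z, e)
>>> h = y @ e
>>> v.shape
(19,)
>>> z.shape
(11, 19)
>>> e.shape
(17, 19)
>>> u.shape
(19, 11)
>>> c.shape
(7,)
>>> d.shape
()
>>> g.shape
()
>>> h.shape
(11, 19, 19)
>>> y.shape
(11, 19, 17)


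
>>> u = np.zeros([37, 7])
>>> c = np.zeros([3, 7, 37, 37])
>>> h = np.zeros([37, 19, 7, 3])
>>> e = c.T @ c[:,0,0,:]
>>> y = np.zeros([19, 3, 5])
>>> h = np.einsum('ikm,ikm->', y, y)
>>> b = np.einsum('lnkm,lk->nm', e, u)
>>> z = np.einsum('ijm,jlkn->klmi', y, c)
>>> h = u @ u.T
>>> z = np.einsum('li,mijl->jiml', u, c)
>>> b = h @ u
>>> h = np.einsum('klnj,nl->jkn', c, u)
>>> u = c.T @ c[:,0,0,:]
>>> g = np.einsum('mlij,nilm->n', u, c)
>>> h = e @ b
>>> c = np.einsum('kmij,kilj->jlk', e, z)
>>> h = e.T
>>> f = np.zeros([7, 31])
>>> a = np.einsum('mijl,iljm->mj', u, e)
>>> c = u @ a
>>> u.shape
(37, 37, 7, 37)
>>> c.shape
(37, 37, 7, 7)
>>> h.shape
(37, 7, 37, 37)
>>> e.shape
(37, 37, 7, 37)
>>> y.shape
(19, 3, 5)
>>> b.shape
(37, 7)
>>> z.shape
(37, 7, 3, 37)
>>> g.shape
(3,)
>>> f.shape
(7, 31)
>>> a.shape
(37, 7)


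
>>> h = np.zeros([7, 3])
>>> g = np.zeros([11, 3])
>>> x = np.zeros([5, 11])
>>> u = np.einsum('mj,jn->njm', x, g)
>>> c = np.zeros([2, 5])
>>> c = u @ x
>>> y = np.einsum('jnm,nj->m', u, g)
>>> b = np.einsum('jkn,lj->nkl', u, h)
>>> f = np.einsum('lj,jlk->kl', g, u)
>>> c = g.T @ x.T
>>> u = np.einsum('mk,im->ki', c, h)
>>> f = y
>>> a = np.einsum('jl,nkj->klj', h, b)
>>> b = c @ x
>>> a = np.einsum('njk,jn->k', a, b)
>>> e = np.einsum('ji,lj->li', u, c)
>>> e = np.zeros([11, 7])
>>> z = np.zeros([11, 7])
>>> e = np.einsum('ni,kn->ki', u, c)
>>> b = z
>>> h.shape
(7, 3)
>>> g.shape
(11, 3)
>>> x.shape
(5, 11)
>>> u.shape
(5, 7)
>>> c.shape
(3, 5)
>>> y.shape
(5,)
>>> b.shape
(11, 7)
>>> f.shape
(5,)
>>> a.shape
(7,)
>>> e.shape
(3, 7)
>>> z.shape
(11, 7)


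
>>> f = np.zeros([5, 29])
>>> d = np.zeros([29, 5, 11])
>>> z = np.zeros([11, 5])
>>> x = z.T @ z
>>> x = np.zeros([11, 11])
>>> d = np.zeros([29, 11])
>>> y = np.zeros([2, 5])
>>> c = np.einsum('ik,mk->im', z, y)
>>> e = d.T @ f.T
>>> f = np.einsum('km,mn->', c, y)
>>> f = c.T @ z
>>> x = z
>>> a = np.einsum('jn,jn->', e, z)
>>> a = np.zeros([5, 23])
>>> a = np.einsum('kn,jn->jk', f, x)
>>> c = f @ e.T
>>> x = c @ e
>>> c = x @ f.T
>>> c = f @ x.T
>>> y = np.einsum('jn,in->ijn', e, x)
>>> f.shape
(2, 5)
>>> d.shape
(29, 11)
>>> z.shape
(11, 5)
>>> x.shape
(2, 5)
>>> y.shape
(2, 11, 5)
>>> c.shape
(2, 2)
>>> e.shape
(11, 5)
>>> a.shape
(11, 2)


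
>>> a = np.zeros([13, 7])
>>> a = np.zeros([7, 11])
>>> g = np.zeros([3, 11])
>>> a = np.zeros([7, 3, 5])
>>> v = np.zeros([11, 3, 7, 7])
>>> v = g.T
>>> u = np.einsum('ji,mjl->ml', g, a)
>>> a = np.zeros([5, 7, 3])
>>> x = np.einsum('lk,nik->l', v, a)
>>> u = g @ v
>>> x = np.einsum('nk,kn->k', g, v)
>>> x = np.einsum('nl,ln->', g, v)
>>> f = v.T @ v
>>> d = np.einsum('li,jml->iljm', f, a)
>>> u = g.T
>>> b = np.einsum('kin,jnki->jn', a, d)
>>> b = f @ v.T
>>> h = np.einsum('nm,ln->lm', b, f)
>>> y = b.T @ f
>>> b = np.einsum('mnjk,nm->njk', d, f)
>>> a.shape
(5, 7, 3)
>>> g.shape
(3, 11)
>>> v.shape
(11, 3)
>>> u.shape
(11, 3)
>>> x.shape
()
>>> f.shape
(3, 3)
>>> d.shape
(3, 3, 5, 7)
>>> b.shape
(3, 5, 7)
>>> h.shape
(3, 11)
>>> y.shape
(11, 3)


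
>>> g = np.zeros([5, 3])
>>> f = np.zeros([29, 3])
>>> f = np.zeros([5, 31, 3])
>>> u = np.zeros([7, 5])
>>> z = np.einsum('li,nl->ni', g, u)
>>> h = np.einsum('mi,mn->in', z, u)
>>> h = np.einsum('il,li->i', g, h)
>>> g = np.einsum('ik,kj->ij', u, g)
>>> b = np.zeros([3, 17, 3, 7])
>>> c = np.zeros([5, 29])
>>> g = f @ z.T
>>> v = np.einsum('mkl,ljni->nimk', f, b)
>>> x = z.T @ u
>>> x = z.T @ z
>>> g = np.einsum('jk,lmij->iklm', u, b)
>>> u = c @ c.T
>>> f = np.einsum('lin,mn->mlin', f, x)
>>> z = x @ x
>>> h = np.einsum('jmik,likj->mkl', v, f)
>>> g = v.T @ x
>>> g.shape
(31, 5, 7, 3)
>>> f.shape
(3, 5, 31, 3)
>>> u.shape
(5, 5)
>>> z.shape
(3, 3)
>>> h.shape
(7, 31, 3)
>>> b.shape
(3, 17, 3, 7)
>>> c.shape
(5, 29)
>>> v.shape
(3, 7, 5, 31)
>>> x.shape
(3, 3)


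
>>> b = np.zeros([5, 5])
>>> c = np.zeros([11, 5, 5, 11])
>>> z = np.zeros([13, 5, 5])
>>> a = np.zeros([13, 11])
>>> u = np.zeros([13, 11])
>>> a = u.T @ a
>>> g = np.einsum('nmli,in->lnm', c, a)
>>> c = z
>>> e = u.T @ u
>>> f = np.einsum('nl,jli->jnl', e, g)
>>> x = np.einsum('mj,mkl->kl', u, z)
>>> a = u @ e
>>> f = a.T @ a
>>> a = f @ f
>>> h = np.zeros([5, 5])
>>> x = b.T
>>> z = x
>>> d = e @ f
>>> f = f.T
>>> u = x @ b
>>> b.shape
(5, 5)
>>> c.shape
(13, 5, 5)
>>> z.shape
(5, 5)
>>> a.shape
(11, 11)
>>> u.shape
(5, 5)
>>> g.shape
(5, 11, 5)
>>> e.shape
(11, 11)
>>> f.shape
(11, 11)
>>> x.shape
(5, 5)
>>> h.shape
(5, 5)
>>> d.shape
(11, 11)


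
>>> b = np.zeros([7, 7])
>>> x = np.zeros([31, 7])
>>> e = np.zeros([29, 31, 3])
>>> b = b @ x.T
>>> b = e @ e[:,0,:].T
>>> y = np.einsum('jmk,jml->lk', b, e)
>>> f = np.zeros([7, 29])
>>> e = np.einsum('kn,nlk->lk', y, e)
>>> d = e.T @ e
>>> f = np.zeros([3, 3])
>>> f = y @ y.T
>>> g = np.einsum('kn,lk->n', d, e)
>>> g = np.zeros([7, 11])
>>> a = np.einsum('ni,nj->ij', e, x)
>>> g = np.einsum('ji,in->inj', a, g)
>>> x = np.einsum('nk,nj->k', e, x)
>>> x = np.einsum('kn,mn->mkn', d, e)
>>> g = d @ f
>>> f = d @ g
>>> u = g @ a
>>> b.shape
(29, 31, 29)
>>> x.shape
(31, 3, 3)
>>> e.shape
(31, 3)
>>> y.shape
(3, 29)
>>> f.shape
(3, 3)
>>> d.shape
(3, 3)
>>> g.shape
(3, 3)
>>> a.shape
(3, 7)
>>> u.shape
(3, 7)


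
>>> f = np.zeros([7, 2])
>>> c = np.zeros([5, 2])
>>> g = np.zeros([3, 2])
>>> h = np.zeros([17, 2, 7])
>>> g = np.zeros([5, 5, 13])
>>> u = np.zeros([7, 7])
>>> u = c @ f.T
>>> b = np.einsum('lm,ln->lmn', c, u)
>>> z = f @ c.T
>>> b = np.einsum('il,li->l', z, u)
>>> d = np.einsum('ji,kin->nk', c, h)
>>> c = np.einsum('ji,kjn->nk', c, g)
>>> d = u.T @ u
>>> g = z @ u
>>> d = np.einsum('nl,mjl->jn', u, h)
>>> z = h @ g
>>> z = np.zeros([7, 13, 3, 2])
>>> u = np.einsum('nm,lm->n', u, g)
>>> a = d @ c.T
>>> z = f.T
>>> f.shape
(7, 2)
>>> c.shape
(13, 5)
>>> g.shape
(7, 7)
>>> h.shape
(17, 2, 7)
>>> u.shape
(5,)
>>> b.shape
(5,)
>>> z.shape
(2, 7)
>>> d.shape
(2, 5)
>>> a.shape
(2, 13)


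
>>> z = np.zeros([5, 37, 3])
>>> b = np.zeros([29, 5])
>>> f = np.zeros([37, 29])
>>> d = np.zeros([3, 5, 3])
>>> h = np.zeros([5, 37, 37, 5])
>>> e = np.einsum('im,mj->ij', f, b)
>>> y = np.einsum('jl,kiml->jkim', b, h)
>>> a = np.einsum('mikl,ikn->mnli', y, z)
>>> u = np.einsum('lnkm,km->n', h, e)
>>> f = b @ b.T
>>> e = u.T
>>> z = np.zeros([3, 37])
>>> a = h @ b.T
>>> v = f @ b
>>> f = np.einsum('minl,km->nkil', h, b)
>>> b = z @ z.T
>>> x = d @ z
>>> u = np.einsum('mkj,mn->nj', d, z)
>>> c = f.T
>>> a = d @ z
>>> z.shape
(3, 37)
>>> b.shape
(3, 3)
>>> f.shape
(37, 29, 37, 5)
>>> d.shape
(3, 5, 3)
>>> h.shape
(5, 37, 37, 5)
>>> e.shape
(37,)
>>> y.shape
(29, 5, 37, 37)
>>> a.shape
(3, 5, 37)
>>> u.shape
(37, 3)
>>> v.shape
(29, 5)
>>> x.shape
(3, 5, 37)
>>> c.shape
(5, 37, 29, 37)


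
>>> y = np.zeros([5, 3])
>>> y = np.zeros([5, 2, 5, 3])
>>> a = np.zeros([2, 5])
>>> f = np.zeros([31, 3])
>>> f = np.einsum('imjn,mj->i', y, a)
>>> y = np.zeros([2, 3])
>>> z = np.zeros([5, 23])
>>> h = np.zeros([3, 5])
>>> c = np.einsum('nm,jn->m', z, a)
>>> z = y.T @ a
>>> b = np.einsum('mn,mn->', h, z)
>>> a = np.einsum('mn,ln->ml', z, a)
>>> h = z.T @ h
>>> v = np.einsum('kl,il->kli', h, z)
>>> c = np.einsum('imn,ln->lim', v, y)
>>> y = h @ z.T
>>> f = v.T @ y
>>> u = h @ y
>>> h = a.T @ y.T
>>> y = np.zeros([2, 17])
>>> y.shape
(2, 17)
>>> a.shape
(3, 2)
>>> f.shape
(3, 5, 3)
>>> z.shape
(3, 5)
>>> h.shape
(2, 5)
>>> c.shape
(2, 5, 5)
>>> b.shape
()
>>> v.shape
(5, 5, 3)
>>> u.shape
(5, 3)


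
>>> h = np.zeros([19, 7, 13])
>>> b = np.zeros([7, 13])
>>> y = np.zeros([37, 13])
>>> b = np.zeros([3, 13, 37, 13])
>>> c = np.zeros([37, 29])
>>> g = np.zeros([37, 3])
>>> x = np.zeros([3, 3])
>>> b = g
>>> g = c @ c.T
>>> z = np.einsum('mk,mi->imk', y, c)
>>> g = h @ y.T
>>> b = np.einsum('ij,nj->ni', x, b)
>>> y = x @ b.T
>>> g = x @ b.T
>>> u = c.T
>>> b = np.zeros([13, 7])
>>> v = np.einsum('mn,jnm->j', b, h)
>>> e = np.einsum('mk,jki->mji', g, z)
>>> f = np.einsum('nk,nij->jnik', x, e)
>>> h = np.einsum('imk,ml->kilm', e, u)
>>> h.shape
(13, 3, 37, 29)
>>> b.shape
(13, 7)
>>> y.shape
(3, 37)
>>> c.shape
(37, 29)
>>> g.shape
(3, 37)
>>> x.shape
(3, 3)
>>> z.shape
(29, 37, 13)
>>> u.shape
(29, 37)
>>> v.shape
(19,)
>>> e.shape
(3, 29, 13)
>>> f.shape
(13, 3, 29, 3)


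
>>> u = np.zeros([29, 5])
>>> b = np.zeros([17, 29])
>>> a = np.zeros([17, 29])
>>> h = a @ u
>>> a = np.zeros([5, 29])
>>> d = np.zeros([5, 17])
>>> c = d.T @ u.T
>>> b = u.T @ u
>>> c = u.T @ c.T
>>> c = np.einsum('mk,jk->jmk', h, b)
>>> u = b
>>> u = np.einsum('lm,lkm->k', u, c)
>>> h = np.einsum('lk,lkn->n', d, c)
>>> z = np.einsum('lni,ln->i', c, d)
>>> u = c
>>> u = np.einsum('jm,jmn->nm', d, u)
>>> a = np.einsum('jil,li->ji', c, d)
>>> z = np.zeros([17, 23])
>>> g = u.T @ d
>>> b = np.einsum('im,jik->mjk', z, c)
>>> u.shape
(5, 17)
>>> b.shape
(23, 5, 5)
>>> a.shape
(5, 17)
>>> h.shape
(5,)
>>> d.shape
(5, 17)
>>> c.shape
(5, 17, 5)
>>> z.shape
(17, 23)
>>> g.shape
(17, 17)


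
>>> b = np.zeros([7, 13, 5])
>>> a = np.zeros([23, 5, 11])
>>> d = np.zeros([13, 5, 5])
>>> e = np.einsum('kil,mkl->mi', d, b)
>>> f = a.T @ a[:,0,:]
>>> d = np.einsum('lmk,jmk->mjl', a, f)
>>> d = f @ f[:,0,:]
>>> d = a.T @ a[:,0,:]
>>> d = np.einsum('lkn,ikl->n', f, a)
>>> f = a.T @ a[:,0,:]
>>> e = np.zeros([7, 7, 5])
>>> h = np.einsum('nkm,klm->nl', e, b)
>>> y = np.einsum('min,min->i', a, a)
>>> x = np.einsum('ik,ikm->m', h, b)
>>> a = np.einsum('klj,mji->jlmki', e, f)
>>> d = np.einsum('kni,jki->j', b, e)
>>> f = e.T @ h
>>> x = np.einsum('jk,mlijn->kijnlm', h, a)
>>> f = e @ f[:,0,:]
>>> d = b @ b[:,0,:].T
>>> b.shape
(7, 13, 5)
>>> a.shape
(5, 7, 11, 7, 11)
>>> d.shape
(7, 13, 7)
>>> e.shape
(7, 7, 5)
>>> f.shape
(7, 7, 13)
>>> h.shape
(7, 13)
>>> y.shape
(5,)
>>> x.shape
(13, 11, 7, 11, 7, 5)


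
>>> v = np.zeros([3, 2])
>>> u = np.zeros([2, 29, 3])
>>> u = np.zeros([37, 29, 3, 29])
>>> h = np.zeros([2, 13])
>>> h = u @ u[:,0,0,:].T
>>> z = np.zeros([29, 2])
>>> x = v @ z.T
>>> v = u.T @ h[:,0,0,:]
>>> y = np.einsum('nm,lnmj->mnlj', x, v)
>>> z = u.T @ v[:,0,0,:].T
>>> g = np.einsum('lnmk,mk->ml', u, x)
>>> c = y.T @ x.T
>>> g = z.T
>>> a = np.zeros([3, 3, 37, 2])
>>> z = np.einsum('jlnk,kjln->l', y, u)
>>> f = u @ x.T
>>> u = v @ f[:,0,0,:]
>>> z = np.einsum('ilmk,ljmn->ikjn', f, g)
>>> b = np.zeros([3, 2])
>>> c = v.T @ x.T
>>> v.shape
(29, 3, 29, 37)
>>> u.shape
(29, 3, 29, 3)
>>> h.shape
(37, 29, 3, 37)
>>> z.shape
(37, 3, 29, 29)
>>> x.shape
(3, 29)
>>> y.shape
(29, 3, 29, 37)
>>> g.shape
(29, 29, 3, 29)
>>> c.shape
(37, 29, 3, 3)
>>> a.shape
(3, 3, 37, 2)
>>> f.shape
(37, 29, 3, 3)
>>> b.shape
(3, 2)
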